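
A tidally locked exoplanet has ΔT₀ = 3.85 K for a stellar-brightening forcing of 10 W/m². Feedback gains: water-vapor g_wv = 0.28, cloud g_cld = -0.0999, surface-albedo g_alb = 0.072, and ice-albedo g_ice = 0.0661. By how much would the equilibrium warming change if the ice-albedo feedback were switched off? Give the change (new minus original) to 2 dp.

Original: g = 0.3182, ΔT = 3.85/(1−0.3182) = 5.6468 K.
Without ice-albedo: g' = 0.2521, ΔT' = 3.85/(1−0.2521) = 5.1477 K.
Change = 5.1477 − 5.6468 = -0.50 K.

-0.50 K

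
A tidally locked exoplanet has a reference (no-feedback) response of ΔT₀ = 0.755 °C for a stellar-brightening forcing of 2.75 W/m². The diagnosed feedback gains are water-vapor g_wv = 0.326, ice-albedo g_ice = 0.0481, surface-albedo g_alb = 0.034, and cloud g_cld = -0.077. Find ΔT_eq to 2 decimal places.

Total gain g = 0.326 + 0.0481 + 0.034 − 0.077 = 0.3311.
Amplification A = 1/(1 − 0.3311) = 1.495.
ΔT = 0.755 × 1.495 = 1.13 °C.

1.13 °C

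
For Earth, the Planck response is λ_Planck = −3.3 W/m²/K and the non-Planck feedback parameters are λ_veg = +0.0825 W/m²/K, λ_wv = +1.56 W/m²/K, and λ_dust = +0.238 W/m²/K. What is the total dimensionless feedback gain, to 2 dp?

0.57

Convert to gains: g_veg = 0.0825/3.3 = 0.025; g_wv = 1.56/3.3 = 0.4727; g_dust = 0.238/3.3 = 0.07212.
Total gain g = 0.56982.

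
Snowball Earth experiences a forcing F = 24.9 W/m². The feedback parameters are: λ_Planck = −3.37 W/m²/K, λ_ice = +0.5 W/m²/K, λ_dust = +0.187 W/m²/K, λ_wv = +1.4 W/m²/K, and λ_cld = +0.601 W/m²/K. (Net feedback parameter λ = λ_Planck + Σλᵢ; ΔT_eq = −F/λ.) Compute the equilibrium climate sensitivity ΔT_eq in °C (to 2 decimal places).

Net feedback parameter λ = (−3.37) + (+0.5) + (+0.187) + (+1.4) + (+0.601) = -0.682 W/m²/K.
ΔT = −F/λ = −24.9/(-0.682) = 36.51 °C.

36.51 °C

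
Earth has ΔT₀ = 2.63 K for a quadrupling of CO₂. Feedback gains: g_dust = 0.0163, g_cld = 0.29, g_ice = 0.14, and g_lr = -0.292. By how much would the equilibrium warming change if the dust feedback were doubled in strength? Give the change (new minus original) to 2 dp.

0.06 K

Original: g = 0.1543, ΔT = 2.63/(1−0.1543) = 3.1098 K.
With doubled dust: g' = 0.1706, ΔT' = 2.63/(1−0.1706) = 3.1710 K.
Change = 3.1710 − 3.1098 = 0.06 K.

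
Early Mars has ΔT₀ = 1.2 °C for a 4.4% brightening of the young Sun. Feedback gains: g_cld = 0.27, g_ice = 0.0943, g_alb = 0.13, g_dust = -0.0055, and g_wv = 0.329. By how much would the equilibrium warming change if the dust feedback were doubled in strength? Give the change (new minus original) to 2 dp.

-0.19 °C

Original: g = 0.8178, ΔT = 1.2/(1−0.8178) = 6.5862 °C.
With doubled dust: g' = 0.8123, ΔT' = 1.2/(1−0.8123) = 6.3932 °C.
Change = 6.3932 − 6.5862 = -0.19 °C.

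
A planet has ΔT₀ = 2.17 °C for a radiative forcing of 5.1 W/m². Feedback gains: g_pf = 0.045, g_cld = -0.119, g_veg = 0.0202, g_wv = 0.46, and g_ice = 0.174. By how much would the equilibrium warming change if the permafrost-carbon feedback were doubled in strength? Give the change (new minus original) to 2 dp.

Original: g = 0.5802, ΔT = 2.17/(1−0.5802) = 5.1691 °C.
With doubled permafrost-carbon: g' = 0.6252, ΔT' = 2.17/(1−0.6252) = 5.7898 °C.
Change = 5.7898 − 5.1691 = 0.62 °C.

0.62 °C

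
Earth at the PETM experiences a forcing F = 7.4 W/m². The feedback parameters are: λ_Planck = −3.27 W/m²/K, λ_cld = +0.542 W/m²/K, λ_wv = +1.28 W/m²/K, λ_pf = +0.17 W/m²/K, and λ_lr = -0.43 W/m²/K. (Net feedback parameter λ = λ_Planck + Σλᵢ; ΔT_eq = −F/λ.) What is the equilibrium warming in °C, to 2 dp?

4.33 °C

Net feedback parameter λ = (−3.27) + (+0.542) + (+1.28) + (+0.17) + (-0.43) = -1.708 W/m²/K.
ΔT = −F/λ = −7.4/(-1.708) = 4.33 °C.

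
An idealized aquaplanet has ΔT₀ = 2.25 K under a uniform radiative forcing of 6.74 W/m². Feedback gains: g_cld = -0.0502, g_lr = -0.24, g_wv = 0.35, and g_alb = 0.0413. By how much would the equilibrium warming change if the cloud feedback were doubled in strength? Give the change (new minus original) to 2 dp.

-0.13 K

Original: g = 0.1011, ΔT = 2.25/(1−0.1011) = 2.5031 K.
With doubled cloud: g' = 0.0509, ΔT' = 2.25/(1−0.0509) = 2.3707 K.
Change = 2.3707 − 2.5031 = -0.13 K.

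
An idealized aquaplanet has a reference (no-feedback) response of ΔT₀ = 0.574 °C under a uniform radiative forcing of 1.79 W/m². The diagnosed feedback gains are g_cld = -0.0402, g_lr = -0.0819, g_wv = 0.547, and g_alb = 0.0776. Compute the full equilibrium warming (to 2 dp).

1.15 °C

Total gain g = -0.0402 − 0.0819 + 0.547 + 0.0776 = 0.5025.
Amplification A = 1/(1 − 0.5025) = 2.01.
ΔT = 0.574 × 2.01 = 1.15 °C.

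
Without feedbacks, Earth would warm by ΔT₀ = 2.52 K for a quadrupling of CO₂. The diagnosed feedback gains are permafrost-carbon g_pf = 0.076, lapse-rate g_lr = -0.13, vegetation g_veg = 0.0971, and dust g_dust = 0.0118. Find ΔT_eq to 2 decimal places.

Total gain g = 0.076 − 0.13 + 0.0971 + 0.0118 = 0.0549.
Amplification A = 1/(1 − 0.0549) = 1.058.
ΔT = 2.52 × 1.058 = 2.67 K.

2.67 K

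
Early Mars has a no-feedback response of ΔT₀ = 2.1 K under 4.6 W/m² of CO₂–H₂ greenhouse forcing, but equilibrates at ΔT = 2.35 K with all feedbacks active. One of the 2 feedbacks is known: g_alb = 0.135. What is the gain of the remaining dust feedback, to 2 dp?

Amplification A = ΔT/ΔT₀ = 2.35/2.1 = 1.119.
Total gain g = 1 − 1/A = 1 − 1/1.119 = 0.1063.
The known gain is 0.135.
g_dust = 0.1063 − 0.135 = -0.03.

-0.03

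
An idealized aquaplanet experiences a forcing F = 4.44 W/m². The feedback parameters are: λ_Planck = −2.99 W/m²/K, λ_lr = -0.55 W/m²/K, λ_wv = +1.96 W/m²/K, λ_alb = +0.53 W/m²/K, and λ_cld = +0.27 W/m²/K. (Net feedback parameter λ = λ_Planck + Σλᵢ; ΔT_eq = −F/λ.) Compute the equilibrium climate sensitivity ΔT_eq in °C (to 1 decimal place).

5.7 °C

Net feedback parameter λ = (−2.99) + (-0.55) + (+1.96) + (+0.53) + (+0.27) = -0.78 W/m²/K.
ΔT = −F/λ = −4.44/(-0.78) = 5.7 °C.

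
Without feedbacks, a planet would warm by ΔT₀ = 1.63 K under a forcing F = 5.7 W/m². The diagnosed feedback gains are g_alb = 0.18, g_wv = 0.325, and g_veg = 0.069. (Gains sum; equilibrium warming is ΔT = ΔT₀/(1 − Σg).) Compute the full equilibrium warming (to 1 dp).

Total gain g = 0.18 + 0.325 + 0.069 = 0.574.
Amplification A = 1/(1 − 0.574) = 2.347.
ΔT = 1.63 × 2.347 = 3.8 K.

3.8 K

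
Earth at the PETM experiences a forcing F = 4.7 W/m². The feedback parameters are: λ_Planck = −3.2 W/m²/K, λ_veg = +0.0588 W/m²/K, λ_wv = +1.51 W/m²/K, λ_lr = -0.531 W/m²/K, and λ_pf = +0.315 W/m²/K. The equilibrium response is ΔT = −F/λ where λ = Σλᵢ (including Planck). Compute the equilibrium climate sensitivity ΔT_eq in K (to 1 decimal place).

2.5 K

Net feedback parameter λ = (−3.2) + (+0.0588) + (+1.51) + (-0.531) + (+0.315) = -1.8472 W/m²/K.
ΔT = −F/λ = −4.7/(-1.8472) = 2.5 K.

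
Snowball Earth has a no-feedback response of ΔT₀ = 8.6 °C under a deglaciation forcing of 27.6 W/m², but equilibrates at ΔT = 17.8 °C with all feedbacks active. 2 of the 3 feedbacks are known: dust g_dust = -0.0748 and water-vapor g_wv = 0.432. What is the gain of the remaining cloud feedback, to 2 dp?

Amplification A = ΔT/ΔT₀ = 17.8/8.6 = 2.07.
Total gain g = 1 − 1/A = 1 − 1/2.07 = 0.5169.
Known gains sum to -0.0748 + 0.432 = 0.3572.
g_cld = 0.5169 − 0.3572 = 0.16.

0.16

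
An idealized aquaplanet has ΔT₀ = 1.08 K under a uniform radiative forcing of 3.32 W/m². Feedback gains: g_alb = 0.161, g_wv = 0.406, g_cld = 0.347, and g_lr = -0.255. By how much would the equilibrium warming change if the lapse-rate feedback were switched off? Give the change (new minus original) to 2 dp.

Original: g = 0.659, ΔT = 1.08/(1−0.659) = 3.1672 K.
Without lapse-rate: g' = 0.914, ΔT' = 1.08/(1−0.914) = 12.5581 K.
Change = 12.5581 − 3.1672 = 9.39 K.

9.39 K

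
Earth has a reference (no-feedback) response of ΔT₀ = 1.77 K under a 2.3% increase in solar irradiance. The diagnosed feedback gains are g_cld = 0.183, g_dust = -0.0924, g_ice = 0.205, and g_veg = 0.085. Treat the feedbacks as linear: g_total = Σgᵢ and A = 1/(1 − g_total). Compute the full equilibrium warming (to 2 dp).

2.86 K

Total gain g = 0.183 − 0.0924 + 0.205 + 0.085 = 0.3806.
Amplification A = 1/(1 − 0.3806) = 1.614.
ΔT = 1.77 × 1.614 = 2.86 K.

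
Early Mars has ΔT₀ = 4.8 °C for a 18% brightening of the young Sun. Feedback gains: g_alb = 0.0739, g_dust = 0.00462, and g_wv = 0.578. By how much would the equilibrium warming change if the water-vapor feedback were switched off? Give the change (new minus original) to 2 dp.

-8.77 °C

Original: g = 0.65652, ΔT = 4.8/(1−0.65652) = 13.9746 °C.
Without water-vapor: g' = 0.07852, ΔT' = 4.8/(1−0.07852) = 5.2090 °C.
Change = 5.2090 − 13.9746 = -8.77 °C.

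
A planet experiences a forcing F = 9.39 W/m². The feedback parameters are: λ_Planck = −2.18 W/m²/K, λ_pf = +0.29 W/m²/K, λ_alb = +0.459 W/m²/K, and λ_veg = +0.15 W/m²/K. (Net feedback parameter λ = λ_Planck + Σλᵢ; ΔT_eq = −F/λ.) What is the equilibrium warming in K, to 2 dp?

7.33 K

Net feedback parameter λ = (−2.18) + (+0.29) + (+0.459) + (+0.15) = -1.281 W/m²/K.
ΔT = −F/λ = −9.39/(-1.281) = 7.33 K.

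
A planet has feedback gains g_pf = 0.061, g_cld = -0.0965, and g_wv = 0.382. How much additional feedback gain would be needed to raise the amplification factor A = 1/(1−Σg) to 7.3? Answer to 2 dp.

Current total gain = 0.3465.
Target gain for A = 7.3: g* = 1 − 1/7.3 = 0.863.
Additional gain needed = 0.863 − 0.3465 = 0.52.

0.52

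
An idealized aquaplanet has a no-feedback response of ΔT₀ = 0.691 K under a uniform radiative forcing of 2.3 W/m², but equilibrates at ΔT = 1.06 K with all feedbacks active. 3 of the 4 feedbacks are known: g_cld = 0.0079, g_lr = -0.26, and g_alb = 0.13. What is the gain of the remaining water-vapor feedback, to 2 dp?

0.47

Amplification A = ΔT/ΔT₀ = 1.06/0.691 = 1.534.
Total gain g = 1 − 1/A = 1 − 1/1.534 = 0.3481.
Known gains sum to 0.0079 − 0.26 + 0.13 = -0.1221.
g_wv = 0.3481 + 0.1221 = 0.47.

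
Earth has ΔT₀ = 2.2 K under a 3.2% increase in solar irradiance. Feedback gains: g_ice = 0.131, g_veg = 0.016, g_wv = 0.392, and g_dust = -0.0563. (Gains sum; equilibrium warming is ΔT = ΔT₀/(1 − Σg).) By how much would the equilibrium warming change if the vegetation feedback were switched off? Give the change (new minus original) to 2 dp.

-0.13 K

Original: g = 0.4827, ΔT = 2.2/(1−0.4827) = 4.2529 K.
Without vegetation: g' = 0.4667, ΔT' = 2.2/(1−0.4667) = 4.1253 K.
Change = 4.1253 − 4.2529 = -0.13 K.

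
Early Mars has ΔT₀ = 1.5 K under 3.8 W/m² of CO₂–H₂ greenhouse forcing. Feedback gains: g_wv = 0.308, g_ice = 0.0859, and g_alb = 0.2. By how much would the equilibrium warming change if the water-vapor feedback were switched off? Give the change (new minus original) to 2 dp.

-1.59 K

Original: g = 0.5939, ΔT = 1.5/(1−0.5939) = 3.6937 K.
Without water-vapor: g' = 0.2859, ΔT' = 1.5/(1−0.2859) = 2.1005 K.
Change = 2.1005 − 3.6937 = -1.59 K.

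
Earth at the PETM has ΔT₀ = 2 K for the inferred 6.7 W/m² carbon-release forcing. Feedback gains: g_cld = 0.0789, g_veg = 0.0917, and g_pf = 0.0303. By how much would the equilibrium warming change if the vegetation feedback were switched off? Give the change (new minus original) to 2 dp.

-0.26 K

Original: g = 0.2009, ΔT = 2/(1−0.2009) = 2.5028 K.
Without vegetation: g' = 0.1092, ΔT' = 2/(1−0.1092) = 2.2452 K.
Change = 2.2452 − 2.5028 = -0.26 K.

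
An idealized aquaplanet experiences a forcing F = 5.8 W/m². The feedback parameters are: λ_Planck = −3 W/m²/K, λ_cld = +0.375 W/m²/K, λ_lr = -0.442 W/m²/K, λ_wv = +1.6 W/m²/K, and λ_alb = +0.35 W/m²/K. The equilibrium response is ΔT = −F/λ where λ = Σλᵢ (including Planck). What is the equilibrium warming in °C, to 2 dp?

Net feedback parameter λ = (−3) + (+0.375) + (-0.442) + (+1.6) + (+0.35) = -1.117 W/m²/K.
ΔT = −F/λ = −5.8/(-1.117) = 5.19 °C.

5.19 °C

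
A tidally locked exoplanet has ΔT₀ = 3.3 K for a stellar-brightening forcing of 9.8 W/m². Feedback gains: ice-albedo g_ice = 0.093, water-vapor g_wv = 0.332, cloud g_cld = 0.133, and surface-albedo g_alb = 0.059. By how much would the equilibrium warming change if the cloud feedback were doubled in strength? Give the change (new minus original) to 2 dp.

4.58 K

Original: g = 0.617, ΔT = 3.3/(1−0.617) = 8.6162 K.
With doubled cloud: g' = 0.75, ΔT' = 3.3/(1−0.75) = 13.2000 K.
Change = 13.2000 − 8.6162 = 4.58 K.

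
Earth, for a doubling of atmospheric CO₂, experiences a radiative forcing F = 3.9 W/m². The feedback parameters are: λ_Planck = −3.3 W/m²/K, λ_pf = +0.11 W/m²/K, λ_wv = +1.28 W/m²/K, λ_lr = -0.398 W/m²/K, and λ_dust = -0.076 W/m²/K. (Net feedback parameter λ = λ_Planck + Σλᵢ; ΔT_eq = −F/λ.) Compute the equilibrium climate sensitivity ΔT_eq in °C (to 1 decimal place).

Net feedback parameter λ = (−3.3) + (+0.11) + (+1.28) + (-0.398) + (-0.076) = -2.384 W/m²/K.
ΔT = −F/λ = −3.9/(-2.384) = 1.6 °C.

1.6 °C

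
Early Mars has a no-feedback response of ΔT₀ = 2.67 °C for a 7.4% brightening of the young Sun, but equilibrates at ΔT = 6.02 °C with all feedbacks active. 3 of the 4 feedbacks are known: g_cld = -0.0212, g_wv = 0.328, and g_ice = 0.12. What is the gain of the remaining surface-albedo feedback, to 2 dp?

Amplification A = ΔT/ΔT₀ = 6.02/2.67 = 2.255.
Total gain g = 1 − 1/A = 1 − 1/2.255 = 0.5565.
Known gains sum to -0.0212 + 0.328 + 0.12 = 0.4268.
g_alb = 0.5565 − 0.4268 = 0.13.

0.13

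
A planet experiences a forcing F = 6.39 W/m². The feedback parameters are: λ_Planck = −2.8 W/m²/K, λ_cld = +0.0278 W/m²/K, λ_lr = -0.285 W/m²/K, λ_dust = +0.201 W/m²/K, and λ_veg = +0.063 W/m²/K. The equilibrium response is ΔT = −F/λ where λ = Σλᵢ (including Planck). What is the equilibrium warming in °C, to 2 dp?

Net feedback parameter λ = (−2.8) + (+0.0278) + (-0.285) + (+0.201) + (+0.063) = -2.7932 W/m²/K.
ΔT = −F/λ = −6.39/(-2.7932) = 2.29 °C.

2.29 °C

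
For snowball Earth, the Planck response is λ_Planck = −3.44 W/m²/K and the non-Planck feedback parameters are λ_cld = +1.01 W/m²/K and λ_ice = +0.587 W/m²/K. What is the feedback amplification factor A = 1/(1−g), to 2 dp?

1.87

Convert to gains: g_cld = 1.01/3.44 = 0.2936; g_ice = 0.587/3.44 = 0.1706.
Total gain g = 0.4642.
A = 1/(1 − 0.4642) = 1.87.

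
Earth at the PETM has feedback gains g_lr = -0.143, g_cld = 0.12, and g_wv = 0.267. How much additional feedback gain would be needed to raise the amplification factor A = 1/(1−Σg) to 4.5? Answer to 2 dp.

Current total gain = 0.244.
Target gain for A = 4.5: g* = 1 − 1/4.5 = 0.7778.
Additional gain needed = 0.7778 − 0.244 = 0.53.

0.53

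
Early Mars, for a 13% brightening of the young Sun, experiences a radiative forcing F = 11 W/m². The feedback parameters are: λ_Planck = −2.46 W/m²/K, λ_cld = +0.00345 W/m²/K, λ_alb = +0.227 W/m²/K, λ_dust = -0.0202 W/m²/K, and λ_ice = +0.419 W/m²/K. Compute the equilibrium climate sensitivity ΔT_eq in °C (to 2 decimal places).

Net feedback parameter λ = (−2.46) + (+0.00345) + (+0.227) + (-0.0202) + (+0.419) = -1.83075 W/m²/K.
ΔT = −F/λ = −11/(-1.83075) = 6.01 °C.

6.01 °C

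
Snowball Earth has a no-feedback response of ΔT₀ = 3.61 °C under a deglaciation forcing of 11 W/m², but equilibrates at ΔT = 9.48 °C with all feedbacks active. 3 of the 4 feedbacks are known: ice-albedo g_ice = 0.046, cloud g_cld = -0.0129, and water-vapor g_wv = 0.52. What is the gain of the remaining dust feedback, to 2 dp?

0.07

Amplification A = ΔT/ΔT₀ = 9.48/3.61 = 2.626.
Total gain g = 1 − 1/A = 1 − 1/2.626 = 0.6192.
Known gains sum to 0.046 − 0.0129 + 0.52 = 0.5531.
g_dust = 0.6192 − 0.5531 = 0.07.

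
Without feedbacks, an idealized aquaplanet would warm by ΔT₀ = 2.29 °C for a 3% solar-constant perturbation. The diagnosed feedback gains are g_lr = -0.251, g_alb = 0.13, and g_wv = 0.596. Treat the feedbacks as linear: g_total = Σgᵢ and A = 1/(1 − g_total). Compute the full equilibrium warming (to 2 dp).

Total gain g = -0.251 + 0.13 + 0.596 = 0.475.
Amplification A = 1/(1 − 0.475) = 1.905.
ΔT = 2.29 × 1.905 = 4.36 °C.

4.36 °C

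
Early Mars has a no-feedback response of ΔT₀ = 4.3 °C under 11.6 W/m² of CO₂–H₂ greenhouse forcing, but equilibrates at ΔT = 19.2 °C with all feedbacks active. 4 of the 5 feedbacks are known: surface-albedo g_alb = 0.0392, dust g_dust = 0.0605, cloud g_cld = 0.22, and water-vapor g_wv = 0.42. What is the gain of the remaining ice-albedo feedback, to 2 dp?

Amplification A = ΔT/ΔT₀ = 19.2/4.3 = 4.465.
Total gain g = 1 − 1/A = 1 − 1/4.465 = 0.776.
Known gains sum to 0.0392 + 0.0605 + 0.22 + 0.42 = 0.7397.
g_ice = 0.776 − 0.7397 = 0.04.

0.04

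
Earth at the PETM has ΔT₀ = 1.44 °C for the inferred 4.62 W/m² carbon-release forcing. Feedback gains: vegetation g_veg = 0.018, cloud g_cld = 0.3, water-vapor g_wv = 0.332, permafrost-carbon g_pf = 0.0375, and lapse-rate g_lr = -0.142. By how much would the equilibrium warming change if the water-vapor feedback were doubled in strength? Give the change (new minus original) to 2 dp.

Original: g = 0.5455, ΔT = 1.44/(1−0.5455) = 3.1683 °C.
With doubled water-vapor: g' = 0.8775, ΔT' = 1.44/(1−0.8775) = 11.7551 °C.
Change = 11.7551 − 3.1683 = 8.59 °C.

8.59 °C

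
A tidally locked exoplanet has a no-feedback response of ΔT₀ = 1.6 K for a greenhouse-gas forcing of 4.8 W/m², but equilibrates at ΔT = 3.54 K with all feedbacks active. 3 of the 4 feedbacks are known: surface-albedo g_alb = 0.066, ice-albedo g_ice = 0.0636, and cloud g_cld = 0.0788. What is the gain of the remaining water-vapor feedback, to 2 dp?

Amplification A = ΔT/ΔT₀ = 3.54/1.6 = 2.212.
Total gain g = 1 − 1/A = 1 − 1/2.212 = 0.5479.
Known gains sum to 0.066 + 0.0636 + 0.0788 = 0.2084.
g_wv = 0.5479 − 0.2084 = 0.34.

0.34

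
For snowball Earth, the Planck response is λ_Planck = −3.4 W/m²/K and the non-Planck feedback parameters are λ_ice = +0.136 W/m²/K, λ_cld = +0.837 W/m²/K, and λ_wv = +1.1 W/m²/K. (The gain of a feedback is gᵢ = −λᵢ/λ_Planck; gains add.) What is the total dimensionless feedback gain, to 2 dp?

Convert to gains: g_ice = 0.136/3.4 = 0.04; g_cld = 0.837/3.4 = 0.2462; g_wv = 1.1/3.4 = 0.3235.
Total gain g = 0.6097.

0.61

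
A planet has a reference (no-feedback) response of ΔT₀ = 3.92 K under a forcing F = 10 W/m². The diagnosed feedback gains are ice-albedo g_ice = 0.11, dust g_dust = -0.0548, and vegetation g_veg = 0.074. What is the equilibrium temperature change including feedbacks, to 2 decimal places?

Total gain g = 0.11 − 0.0548 + 0.074 = 0.1292.
Amplification A = 1/(1 − 0.1292) = 1.148.
ΔT = 3.92 × 1.148 = 4.50 K.

4.50 K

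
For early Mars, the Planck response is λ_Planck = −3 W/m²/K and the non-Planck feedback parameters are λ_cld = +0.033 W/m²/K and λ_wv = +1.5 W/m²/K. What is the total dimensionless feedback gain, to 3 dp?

0.511

Convert to gains: g_cld = 0.033/3 = 0.011; g_wv = 1.5/3 = 0.5.
Total gain g = 0.511.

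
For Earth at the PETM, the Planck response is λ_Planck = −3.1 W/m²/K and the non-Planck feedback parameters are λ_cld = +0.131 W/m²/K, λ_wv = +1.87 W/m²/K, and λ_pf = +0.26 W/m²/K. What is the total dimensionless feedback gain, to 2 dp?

Convert to gains: g_cld = 0.131/3.1 = 0.04226; g_wv = 1.87/3.1 = 0.6032; g_pf = 0.26/3.1 = 0.08387.
Total gain g = 0.72933.

0.73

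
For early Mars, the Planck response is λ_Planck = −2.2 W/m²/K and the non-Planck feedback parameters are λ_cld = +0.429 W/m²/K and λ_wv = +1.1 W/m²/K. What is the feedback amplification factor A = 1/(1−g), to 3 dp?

Convert to gains: g_cld = 0.429/2.2 = 0.195; g_wv = 1.1/2.2 = 0.5.
Total gain g = 0.695.
A = 1/(1 − 0.695) = 3.279.

3.279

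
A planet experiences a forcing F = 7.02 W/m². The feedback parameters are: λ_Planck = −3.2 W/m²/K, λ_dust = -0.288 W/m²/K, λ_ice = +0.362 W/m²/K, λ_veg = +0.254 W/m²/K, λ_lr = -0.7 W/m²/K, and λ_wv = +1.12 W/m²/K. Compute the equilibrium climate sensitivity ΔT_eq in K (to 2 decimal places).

Net feedback parameter λ = (−3.2) + (-0.288) + (+0.362) + (+0.254) + (-0.7) + (+1.12) = -2.452 W/m²/K.
ΔT = −F/λ = −7.02/(-2.452) = 2.86 K.

2.86 K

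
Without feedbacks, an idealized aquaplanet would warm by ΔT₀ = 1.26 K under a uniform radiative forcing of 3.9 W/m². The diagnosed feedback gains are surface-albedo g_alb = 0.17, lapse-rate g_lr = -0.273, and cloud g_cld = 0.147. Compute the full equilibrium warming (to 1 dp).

1.3 K

Total gain g = 0.17 − 0.273 + 0.147 = 0.044.
Amplification A = 1/(1 − 0.044) = 1.046.
ΔT = 1.26 × 1.046 = 1.3 K.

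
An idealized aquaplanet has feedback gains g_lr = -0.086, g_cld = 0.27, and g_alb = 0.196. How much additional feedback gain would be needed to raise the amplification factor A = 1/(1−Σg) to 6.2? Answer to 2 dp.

Current total gain = 0.38.
Target gain for A = 6.2: g* = 1 − 1/6.2 = 0.8387.
Additional gain needed = 0.8387 − 0.38 = 0.46.

0.46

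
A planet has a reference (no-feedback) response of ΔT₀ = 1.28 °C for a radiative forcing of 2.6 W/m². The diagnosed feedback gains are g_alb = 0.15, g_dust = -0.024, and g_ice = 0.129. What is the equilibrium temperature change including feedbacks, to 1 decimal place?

Total gain g = 0.15 − 0.024 + 0.129 = 0.255.
Amplification A = 1/(1 − 0.255) = 1.342.
ΔT = 1.28 × 1.342 = 1.7 °C.

1.7 °C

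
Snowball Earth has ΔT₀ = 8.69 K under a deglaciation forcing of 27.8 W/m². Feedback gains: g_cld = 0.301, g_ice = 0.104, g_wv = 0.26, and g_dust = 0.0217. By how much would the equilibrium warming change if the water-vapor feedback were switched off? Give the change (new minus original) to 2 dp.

Original: g = 0.6867, ΔT = 8.69/(1−0.6867) = 27.7370 K.
Without water-vapor: g' = 0.4267, ΔT' = 8.69/(1−0.4267) = 15.1579 K.
Change = 15.1579 − 27.7370 = -12.58 K.

-12.58 K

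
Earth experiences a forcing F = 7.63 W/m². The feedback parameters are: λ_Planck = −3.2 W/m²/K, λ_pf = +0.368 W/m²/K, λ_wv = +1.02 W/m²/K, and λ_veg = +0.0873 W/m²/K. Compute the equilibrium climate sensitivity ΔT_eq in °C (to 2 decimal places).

4.42 °C

Net feedback parameter λ = (−3.2) + (+0.368) + (+1.02) + (+0.0873) = -1.7247 W/m²/K.
ΔT = −F/λ = −7.63/(-1.7247) = 4.42 °C.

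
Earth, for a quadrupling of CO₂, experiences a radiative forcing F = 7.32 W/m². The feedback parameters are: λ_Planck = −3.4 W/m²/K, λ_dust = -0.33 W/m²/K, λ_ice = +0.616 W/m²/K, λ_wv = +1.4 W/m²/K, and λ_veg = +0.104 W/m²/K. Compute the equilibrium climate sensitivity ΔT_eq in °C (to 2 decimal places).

4.55 °C

Net feedback parameter λ = (−3.4) + (-0.33) + (+0.616) + (+1.4) + (+0.104) = -1.61 W/m²/K.
ΔT = −F/λ = −7.32/(-1.61) = 4.55 °C.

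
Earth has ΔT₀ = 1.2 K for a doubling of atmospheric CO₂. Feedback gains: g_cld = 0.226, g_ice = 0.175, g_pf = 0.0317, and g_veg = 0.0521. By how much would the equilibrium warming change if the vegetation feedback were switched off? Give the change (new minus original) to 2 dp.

Original: g = 0.4848, ΔT = 1.2/(1−0.4848) = 2.3292 K.
Without vegetation: g' = 0.4327, ΔT' = 1.2/(1−0.4327) = 2.1153 K.
Change = 2.1153 − 2.3292 = -0.21 K.

-0.21 K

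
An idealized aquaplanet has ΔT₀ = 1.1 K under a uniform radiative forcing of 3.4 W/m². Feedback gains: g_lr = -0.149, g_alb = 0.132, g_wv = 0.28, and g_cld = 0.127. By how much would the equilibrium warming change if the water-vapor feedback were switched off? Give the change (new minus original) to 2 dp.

Original: g = 0.39, ΔT = 1.1/(1−0.39) = 1.8033 K.
Without water-vapor: g' = 0.11, ΔT' = 1.1/(1−0.11) = 1.2360 K.
Change = 1.2360 − 1.8033 = -0.57 K.

-0.57 K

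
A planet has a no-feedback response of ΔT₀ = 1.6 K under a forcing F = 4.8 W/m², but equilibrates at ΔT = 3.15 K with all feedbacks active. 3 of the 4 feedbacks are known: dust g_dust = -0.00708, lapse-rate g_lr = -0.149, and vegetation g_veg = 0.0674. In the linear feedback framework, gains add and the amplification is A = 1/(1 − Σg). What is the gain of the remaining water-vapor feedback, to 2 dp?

Amplification A = ΔT/ΔT₀ = 3.15/1.6 = 1.969.
Total gain g = 1 − 1/A = 1 − 1/1.969 = 0.4921.
Known gains sum to -0.00708 − 0.149 + 0.0674 = -0.08868.
g_wv = 0.4921 + 0.08868 = 0.58.

0.58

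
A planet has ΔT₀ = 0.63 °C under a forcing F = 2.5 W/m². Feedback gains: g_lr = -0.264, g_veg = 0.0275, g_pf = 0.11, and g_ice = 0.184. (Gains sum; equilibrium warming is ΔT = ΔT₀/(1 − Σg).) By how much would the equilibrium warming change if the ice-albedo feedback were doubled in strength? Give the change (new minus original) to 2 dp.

Original: g = 0.0575, ΔT = 0.63/(1−0.0575) = 0.6684 °C.
With doubled ice-albedo: g' = 0.2415, ΔT' = 0.63/(1−0.2415) = 0.8306 °C.
Change = 0.8306 − 0.6684 = 0.16 °C.

0.16 °C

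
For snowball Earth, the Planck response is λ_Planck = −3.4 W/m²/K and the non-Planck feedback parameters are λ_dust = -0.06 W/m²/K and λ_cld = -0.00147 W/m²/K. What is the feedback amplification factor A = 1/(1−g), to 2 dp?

0.98

Convert to gains: g_dust = -0.06/3.4 = -0.01765; g_cld = -0.00147/3.4 = -0.000432.
Total gain g = -0.018082.
A = 1/(1 + 0.018082) = 0.98.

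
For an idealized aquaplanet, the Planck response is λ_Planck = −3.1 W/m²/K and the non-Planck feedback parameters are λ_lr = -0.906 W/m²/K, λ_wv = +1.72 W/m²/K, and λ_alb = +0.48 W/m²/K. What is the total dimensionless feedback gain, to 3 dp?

Convert to gains: g_lr = -0.906/3.1 = -0.2923; g_wv = 1.72/3.1 = 0.5548; g_alb = 0.48/3.1 = 0.1548.
Total gain g = 0.4173.

0.417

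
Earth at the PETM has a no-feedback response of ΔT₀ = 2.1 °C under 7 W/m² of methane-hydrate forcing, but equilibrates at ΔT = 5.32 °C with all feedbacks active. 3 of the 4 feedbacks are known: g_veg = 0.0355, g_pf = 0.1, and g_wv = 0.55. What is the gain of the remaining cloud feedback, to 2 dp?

Amplification A = ΔT/ΔT₀ = 5.32/2.1 = 2.533.
Total gain g = 1 − 1/A = 1 − 1/2.533 = 0.6052.
Known gains sum to 0.0355 + 0.1 + 0.55 = 0.6855.
g_cld = 0.6052 − 0.6855 = -0.08.

-0.08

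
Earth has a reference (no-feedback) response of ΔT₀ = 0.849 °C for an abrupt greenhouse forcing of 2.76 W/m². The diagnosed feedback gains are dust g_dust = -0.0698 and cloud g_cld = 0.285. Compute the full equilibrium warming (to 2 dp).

1.08 °C

Total gain g = -0.0698 + 0.285 = 0.2152.
Amplification A = 1/(1 − 0.2152) = 1.274.
ΔT = 0.849 × 1.274 = 1.08 °C.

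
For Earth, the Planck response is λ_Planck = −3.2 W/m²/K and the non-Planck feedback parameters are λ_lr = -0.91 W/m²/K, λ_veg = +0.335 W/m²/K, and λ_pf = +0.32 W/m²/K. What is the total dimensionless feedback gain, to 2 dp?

Convert to gains: g_lr = -0.91/3.2 = -0.2844; g_veg = 0.335/3.2 = 0.1047; g_pf = 0.32/3.2 = 0.1.
Total gain g = -0.0797.

-0.08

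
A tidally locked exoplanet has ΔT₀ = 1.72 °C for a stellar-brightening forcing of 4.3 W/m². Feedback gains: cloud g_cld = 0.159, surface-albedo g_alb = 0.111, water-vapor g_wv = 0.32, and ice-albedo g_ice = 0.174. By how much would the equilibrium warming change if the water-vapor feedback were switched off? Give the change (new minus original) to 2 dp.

-4.19 °C

Original: g = 0.764, ΔT = 1.72/(1−0.764) = 7.2881 °C.
Without water-vapor: g' = 0.444, ΔT' = 1.72/(1−0.444) = 3.0935 °C.
Change = 3.0935 − 7.2881 = -4.19 °C.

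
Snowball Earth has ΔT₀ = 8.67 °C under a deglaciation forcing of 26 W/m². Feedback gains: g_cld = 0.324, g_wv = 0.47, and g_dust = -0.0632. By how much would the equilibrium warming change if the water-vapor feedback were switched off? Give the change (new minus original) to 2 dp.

Original: g = 0.7308, ΔT = 8.67/(1−0.7308) = 32.2065 °C.
Without water-vapor: g' = 0.2608, ΔT' = 8.67/(1−0.2608) = 11.7289 °C.
Change = 11.7289 − 32.2065 = -20.48 °C.

-20.48 °C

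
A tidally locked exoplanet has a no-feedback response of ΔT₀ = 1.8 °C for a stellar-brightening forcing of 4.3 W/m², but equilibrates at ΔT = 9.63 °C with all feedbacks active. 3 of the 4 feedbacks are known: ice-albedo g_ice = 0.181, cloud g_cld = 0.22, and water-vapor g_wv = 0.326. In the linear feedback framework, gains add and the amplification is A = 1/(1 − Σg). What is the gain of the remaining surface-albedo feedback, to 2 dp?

0.09

Amplification A = ΔT/ΔT₀ = 9.63/1.8 = 5.35.
Total gain g = 1 − 1/A = 1 − 1/5.35 = 0.8131.
Known gains sum to 0.181 + 0.22 + 0.326 = 0.727.
g_alb = 0.8131 − 0.727 = 0.09.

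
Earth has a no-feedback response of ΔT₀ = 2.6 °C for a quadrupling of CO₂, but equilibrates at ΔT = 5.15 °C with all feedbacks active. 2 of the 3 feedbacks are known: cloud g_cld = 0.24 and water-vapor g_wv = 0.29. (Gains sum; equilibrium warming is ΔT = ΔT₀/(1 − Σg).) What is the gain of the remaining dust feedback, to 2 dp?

Amplification A = ΔT/ΔT₀ = 5.15/2.6 = 1.981.
Total gain g = 1 − 1/A = 1 − 1/1.981 = 0.4952.
Known gains sum to 0.24 + 0.29 = 0.53.
g_dust = 0.4952 − 0.53 = -0.03.

-0.03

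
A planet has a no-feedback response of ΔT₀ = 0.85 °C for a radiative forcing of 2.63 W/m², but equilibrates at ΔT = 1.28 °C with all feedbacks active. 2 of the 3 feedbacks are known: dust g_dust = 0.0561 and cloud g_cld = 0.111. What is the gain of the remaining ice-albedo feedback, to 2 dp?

0.17

Amplification A = ΔT/ΔT₀ = 1.28/0.85 = 1.506.
Total gain g = 1 − 1/A = 1 − 1/1.506 = 0.336.
Known gains sum to 0.0561 + 0.111 = 0.1671.
g_ice = 0.336 − 0.1671 = 0.17.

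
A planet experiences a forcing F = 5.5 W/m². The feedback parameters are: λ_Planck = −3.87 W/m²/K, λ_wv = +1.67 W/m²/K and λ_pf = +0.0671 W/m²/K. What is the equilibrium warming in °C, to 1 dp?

Net feedback parameter λ = (−3.87) + (+1.67) + (+0.0671) = -2.1329 W/m²/K.
ΔT = −F/λ = −5.5/(-2.1329) = 2.6 °C.

2.6 °C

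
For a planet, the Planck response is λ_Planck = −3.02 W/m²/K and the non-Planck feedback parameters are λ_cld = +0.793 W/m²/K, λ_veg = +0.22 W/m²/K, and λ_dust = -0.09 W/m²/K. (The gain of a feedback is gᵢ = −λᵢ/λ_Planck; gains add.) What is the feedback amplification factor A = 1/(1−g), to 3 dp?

Convert to gains: g_cld = 0.793/3.02 = 0.2626; g_veg = 0.22/3.02 = 0.07285; g_dust = -0.09/3.02 = -0.0298.
Total gain g = 0.30565.
A = 1/(1 − 0.30565) = 1.440.

1.440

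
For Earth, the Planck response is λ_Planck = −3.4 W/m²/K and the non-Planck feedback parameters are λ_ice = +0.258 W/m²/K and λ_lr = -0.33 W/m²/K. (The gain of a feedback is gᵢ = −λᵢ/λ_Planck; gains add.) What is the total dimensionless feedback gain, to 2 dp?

-0.02

Convert to gains: g_ice = 0.258/3.4 = 0.07588; g_lr = -0.33/3.4 = -0.09706.
Total gain g = -0.02118.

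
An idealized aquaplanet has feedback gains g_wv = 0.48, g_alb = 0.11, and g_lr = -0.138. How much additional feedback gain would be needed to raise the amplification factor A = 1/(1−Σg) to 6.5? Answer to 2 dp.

Current total gain = 0.452.
Target gain for A = 6.5: g* = 1 − 1/6.5 = 0.8462.
Additional gain needed = 0.8462 − 0.452 = 0.39.

0.39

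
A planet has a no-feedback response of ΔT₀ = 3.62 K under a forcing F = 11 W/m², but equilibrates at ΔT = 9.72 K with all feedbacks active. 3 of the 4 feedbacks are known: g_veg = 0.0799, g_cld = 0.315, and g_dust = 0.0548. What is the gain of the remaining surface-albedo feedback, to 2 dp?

Amplification A = ΔT/ΔT₀ = 9.72/3.62 = 2.685.
Total gain g = 1 − 1/A = 1 − 1/2.685 = 0.6276.
Known gains sum to 0.0799 + 0.315 + 0.0548 = 0.4497.
g_alb = 0.6276 − 0.4497 = 0.18.

0.18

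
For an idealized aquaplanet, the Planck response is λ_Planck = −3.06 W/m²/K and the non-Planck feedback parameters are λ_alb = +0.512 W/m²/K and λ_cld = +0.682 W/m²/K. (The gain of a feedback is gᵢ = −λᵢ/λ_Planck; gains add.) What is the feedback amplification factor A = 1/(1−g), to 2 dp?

1.64

Convert to gains: g_alb = 0.512/3.06 = 0.1673; g_cld = 0.682/3.06 = 0.2229.
Total gain g = 0.3902.
A = 1/(1 − 0.3902) = 1.64.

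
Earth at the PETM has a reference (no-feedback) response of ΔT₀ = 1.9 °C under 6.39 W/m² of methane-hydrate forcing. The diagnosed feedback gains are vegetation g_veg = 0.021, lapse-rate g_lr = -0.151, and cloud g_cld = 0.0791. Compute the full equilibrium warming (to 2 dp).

1.81 °C

Total gain g = 0.021 − 0.151 + 0.0791 = -0.0509.
Amplification A = 1/(1 + 0.0509) = 0.9516.
ΔT = 1.9 × 0.9516 = 1.81 °C.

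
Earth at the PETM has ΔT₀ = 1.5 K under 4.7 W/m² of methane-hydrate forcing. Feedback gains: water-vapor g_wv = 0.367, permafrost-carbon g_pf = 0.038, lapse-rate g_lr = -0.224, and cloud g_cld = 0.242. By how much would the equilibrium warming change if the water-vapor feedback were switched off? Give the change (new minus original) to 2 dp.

Original: g = 0.423, ΔT = 1.5/(1−0.423) = 2.5997 K.
Without water-vapor: g' = 0.056, ΔT' = 1.5/(1−0.056) = 1.5890 K.
Change = 1.5890 − 2.5997 = -1.01 K.

-1.01 K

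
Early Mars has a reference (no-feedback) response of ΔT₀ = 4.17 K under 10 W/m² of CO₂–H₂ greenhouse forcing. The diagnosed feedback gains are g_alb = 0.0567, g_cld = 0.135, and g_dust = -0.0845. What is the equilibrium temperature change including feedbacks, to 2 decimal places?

4.67 K

Total gain g = 0.0567 + 0.135 − 0.0845 = 0.1072.
Amplification A = 1/(1 − 0.1072) = 1.12.
ΔT = 4.17 × 1.12 = 4.67 K.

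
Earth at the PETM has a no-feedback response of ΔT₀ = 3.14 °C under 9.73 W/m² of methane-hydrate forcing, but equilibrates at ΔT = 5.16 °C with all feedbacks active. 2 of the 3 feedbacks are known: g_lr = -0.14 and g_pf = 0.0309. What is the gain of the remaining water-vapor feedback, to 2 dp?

0.50

Amplification A = ΔT/ΔT₀ = 5.16/3.14 = 1.643.
Total gain g = 1 − 1/A = 1 − 1/1.643 = 0.3914.
Known gains sum to -0.14 + 0.0309 = -0.1091.
g_wv = 0.3914 + 0.1091 = 0.50.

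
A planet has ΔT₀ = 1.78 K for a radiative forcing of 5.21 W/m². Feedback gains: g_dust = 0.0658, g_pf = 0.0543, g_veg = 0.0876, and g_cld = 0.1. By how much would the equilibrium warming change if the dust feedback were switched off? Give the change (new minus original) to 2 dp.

-0.22 K

Original: g = 0.3077, ΔT = 1.78/(1−0.3077) = 2.5711 K.
Without dust: g' = 0.2419, ΔT' = 1.78/(1−0.2419) = 2.3480 K.
Change = 2.3480 − 2.5711 = -0.22 K.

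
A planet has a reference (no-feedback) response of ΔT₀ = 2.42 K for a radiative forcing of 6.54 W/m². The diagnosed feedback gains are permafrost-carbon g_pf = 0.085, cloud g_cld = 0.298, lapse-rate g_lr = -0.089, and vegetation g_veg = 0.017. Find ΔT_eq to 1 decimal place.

3.5 K

Total gain g = 0.085 + 0.298 − 0.089 + 0.017 = 0.311.
Amplification A = 1/(1 − 0.311) = 1.451.
ΔT = 2.42 × 1.451 = 3.5 K.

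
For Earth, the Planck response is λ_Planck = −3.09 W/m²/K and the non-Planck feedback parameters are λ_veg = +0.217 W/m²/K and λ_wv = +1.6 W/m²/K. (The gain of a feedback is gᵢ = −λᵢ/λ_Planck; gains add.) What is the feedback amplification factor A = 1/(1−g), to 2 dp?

2.43

Convert to gains: g_veg = 0.217/3.09 = 0.07023; g_wv = 1.6/3.09 = 0.5178.
Total gain g = 0.58803.
A = 1/(1 − 0.58803) = 2.43.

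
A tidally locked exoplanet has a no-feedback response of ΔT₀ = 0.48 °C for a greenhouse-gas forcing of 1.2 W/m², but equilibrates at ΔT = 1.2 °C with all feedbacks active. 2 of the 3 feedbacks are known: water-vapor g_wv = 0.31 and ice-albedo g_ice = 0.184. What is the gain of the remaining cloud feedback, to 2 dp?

Amplification A = ΔT/ΔT₀ = 1.2/0.48 = 2.5.
Total gain g = 1 − 1/A = 1 − 1/2.5 = 0.6.
Known gains sum to 0.31 + 0.184 = 0.494.
g_cld = 0.6 − 0.494 = 0.11.

0.11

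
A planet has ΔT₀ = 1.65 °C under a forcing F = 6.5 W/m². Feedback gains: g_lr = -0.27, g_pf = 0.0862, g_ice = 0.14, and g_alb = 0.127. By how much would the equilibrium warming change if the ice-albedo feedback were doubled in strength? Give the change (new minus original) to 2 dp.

Original: g = 0.0832, ΔT = 1.65/(1−0.0832) = 1.7997 °C.
With doubled ice-albedo: g' = 0.2232, ΔT' = 1.65/(1−0.2232) = 2.1241 °C.
Change = 2.1241 − 1.7997 = 0.32 °C.

0.32 °C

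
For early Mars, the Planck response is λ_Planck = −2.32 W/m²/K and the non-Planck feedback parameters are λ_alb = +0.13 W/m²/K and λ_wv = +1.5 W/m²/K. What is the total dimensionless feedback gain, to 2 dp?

0.70

Convert to gains: g_alb = 0.13/2.32 = 0.05603; g_wv = 1.5/2.32 = 0.6466.
Total gain g = 0.70263.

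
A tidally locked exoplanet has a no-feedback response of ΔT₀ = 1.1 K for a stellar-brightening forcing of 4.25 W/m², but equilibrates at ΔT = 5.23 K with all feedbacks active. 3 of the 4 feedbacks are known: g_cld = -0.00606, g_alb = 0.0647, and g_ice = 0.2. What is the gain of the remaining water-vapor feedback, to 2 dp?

Amplification A = ΔT/ΔT₀ = 5.23/1.1 = 4.755.
Total gain g = 1 − 1/A = 1 − 1/4.755 = 0.7897.
Known gains sum to -0.00606 + 0.0647 + 0.2 = 0.25864.
g_wv = 0.7897 − 0.25864 = 0.53.

0.53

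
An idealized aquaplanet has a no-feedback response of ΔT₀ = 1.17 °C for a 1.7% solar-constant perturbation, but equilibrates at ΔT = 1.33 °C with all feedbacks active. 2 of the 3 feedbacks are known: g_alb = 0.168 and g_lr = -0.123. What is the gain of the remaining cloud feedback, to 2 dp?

Amplification A = ΔT/ΔT₀ = 1.33/1.17 = 1.137.
Total gain g = 1 − 1/A = 1 − 1/1.137 = 0.1205.
Known gains sum to 0.168 − 0.123 = 0.045.
g_cld = 0.1205 − 0.045 = 0.08.

0.08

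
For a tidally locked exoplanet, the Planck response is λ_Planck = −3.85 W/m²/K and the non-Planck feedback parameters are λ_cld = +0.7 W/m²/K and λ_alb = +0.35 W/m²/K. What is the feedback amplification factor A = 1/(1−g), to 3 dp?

1.375

Convert to gains: g_cld = 0.7/3.85 = 0.1818; g_alb = 0.35/3.85 = 0.09091.
Total gain g = 0.27271.
A = 1/(1 − 0.27271) = 1.375.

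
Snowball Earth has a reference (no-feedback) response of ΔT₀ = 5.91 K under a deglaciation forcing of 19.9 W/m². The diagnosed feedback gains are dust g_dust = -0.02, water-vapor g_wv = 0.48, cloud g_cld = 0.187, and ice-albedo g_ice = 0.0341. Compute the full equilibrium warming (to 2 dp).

Total gain g = -0.02 + 0.48 + 0.187 + 0.0341 = 0.6811.
Amplification A = 1/(1 − 0.6811) = 3.136.
ΔT = 5.91 × 3.136 = 18.53 K.

18.53 K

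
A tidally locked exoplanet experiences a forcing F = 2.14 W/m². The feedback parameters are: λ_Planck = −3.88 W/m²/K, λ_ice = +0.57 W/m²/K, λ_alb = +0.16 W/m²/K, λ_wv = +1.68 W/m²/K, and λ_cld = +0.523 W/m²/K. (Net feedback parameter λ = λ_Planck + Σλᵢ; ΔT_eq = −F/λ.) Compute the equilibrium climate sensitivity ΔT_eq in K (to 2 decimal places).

Net feedback parameter λ = (−3.88) + (+0.57) + (+0.16) + (+1.68) + (+0.523) = -0.947 W/m²/K.
ΔT = −F/λ = −2.14/(-0.947) = 2.26 K.

2.26 K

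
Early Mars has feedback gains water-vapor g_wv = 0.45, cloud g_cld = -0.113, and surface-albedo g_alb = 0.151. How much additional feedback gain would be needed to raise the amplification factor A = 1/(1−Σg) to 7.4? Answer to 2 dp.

0.38

Current total gain = 0.488.
Target gain for A = 7.4: g* = 1 − 1/7.4 = 0.8649.
Additional gain needed = 0.8649 − 0.488 = 0.38.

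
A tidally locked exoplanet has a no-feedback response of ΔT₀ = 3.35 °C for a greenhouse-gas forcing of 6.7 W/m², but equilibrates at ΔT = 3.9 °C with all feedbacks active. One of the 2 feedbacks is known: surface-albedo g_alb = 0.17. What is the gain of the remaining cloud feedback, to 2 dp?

-0.03

Amplification A = ΔT/ΔT₀ = 3.9/3.35 = 1.164.
Total gain g = 1 − 1/A = 1 − 1/1.164 = 0.1409.
The known gain is 0.17.
g_cld = 0.1409 − 0.17 = -0.03.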